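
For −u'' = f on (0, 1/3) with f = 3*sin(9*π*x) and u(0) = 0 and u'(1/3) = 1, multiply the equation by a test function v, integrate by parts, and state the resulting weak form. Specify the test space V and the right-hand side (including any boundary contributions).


V = {v ∈ H^1(0, 1/3) : v(0) = 0} (test functions vanish at x = 0 where u is specified); weak form: ∫_0^1/3 u'v' dx = ∫_0^1/3 (3*sin(9*π*x)) v dx + v(1/3) for all v ∈ V.

Multiply both sides by a test function v and integrate from 0 to 1/3:
  ∫_0^1/3 −u''(x) v(x) dx = ∫_0^1/3 f(x) v(x) dx.
Integrate the LHS by parts once:
  ∫_0^1/3 −u'' v dx = −[u'(x) v(x)]_0^1/3 + ∫_0^1/3 u'(x) v'(x) dx.
Thus ∫_0^1/3 u'(x) v'(x) dx = ∫_0^1/3 f(x) v(x) dx + [u'(x) v(x)]_0^1/3.
Choose V so that boundary terms are either known or forced to vanish.
Mixed BC: u(0) = 0 (Dirichlet) and u'(1/3) = 1 (Neumann). Define V = {v ∈ H^1(0, 1/3) : v(0) = 0}. Then [u' v]_0^1/3 = u'(1/3)·v(1/3) − u'(0)·0 = v(1/3).
Weak formulation: find u (satisfying any essential BC) such that ∫_0^1/3 u'(x) v'(x) dx = ∫_0^1/3 f v dx + v(1/3) for all v ∈ V (Dirichlet at 0 absorbed into V; Neumann datum at x = 1/3 contributes the boundary term).
Substituting f(x) = 3*sin(9*π*x), the right-hand side is ∫_0^1/3 (3*sin(9*π*x)) v dx + v(1/3).


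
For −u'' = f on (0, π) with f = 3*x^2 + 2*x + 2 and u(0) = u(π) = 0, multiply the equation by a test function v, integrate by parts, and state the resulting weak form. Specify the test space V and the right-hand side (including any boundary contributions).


V = H^1_0(0, π) (so v(0) = v(π) = 0); weak form: ∫_0^π u'v' dx = ∫_0^π (3*x^2 + 2*x + 2) v dx for all v ∈ V.

Multiply both sides by a test function v and integrate from 0 to π:
  ∫_0^π −u''(x) v(x) dx = ∫_0^π f(x) v(x) dx.
Integrate the LHS by parts once:
  ∫_0^π −u'' v dx = −[u'(x) v(x)]_0^π + ∫_0^π u'(x) v'(x) dx.
Thus ∫_0^π u'(x) v'(x) dx = ∫_0^π f(x) v(x) dx + [u'(x) v(x)]_0^π.
Choose V so that boundary terms are either known or forced to vanish.
u is Dirichlet: u(0) = u(π) = 0. Let V = H^1_0(0, π); then v(0) = v(π) = 0, and [u' v]_0^π = 0.
Weak formulation: find u (satisfying any essential BC) such that ∫_0^π u'(x) v'(x) dx = ∫_0^π f v dx for all v ∈ V.
Substituting f(x) = 3*x^2 + 2*x + 2, the right-hand side is ∫_0^π (3*x^2 + 2*x + 2) v dx.


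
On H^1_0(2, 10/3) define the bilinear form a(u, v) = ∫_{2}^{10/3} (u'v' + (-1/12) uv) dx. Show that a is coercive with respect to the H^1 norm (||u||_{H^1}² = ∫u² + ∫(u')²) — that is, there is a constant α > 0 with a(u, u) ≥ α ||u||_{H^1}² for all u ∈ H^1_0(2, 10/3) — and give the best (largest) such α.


α = (-4 + 27*π^2)/(3*(16 + 9*π^2))

Coercivity of a(·,·) on H^1_0(2, 10/3) means a(u, u) ≥ α ||u||_{H^1}² for every u ∈ H^1_0.
The interval has length L = 4/3, and Poincaré/coercivity depend only on L. Here a(u, u) = ∫(u')² + (-1/12)·∫u².
Here c = -1/12 < 0 with |c| < (π/L)² = 9*π^2/16, so coercivity still holds. The condition a(u,u) ≥ α||u||_{H^1}² reads (1−α)∫(u')² ≥ (α−c)∫u². Any admissible α is ≤ 1 (rapidly oscillating u have ∫u²/∫(u')² → 0), and α = 1 would force 0 ≥ (1−c)∫u², impossible since c < 1; so 1−α > 0. By the sharp Poincaré inequality on H^1_0 of an interval of length L, ∫(u')² ≥ (π/L)²∫u² with equality for the first sine mode sin(π(x−x₀)/L) (x₀ the left endpoint), so the inequality holds for all u iff (1−α)(π/L)² ≥ α − c, i.e. α ≤ ((π/L)² + c)/((π/L)² + 1) = (1 + c(L/π)²)/(1 + (L/π)²). (Direct route, valid since c ≤ 0: Poincaré gives c∫u² ≥ c(L/π)²∫(u')², so a(u,u) ≥ (1 + c(L/π)²)∫(u')², while ||u||_{H^1}² ≤ (1 + (L/π)²)∫(u')²; dividing yields the same α.) With (π/L)² = 9*π^2/16 and c = -1/12, the largest admissible constant is α = ((π/L)² + c)/((π/L)² + 1).
Simplifying, α = (-4 + 27*π^2)/(3*(16 + 9*π^2)).


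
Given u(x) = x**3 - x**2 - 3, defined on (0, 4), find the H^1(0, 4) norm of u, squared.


||u||_{H^1}^2 = 14844/7

The H^1 norm (squared) on an interval (0, L) is
  ||u||_{H^1}^2 = ∫_0^L u(x)^2 dx + ∫_0^L u'(x)^2 dx.
Compute u'(x) = 3*x**2 - 2*x.
Then u(x)^2 = x**6 - 2*x**5 + x**4 - 6*x**3 + 6*x**2 + 9 and u'(x)^2 = 9*x**4 - 12*x**3 + 4*x**2.
Integrate each monomial from 0 to 4 using ∫_0^4 c·x^n dx = c·4^(n+1)/(n+1):
  ∫_0^4 u(x)^2 dx = ∫_0^4 (x^6 - 2*x^5 + x^4 - 6*x^3 + 6*x^2 + 9) dx. Term by term:
    ∫_0^4 x^6 dx = 16384/7;  ∫_0^4 -2*x^5 dx = -4096/3;  ∫_0^4 x^4 dx = 1024/5;
    ∫_0^4 -6*x^3 dx = -384;  ∫_0^4 6*x^2 dx = 128;  ∫_0^4 9 dx = 36.
  Sum: 16384/7 − 4096/3 + 1024/5 − 384 + 128 + 36 = 100804/105.
  ∫_0^4 u'(x)^2 dx = ∫_0^4 (9*x^4 - 12*x^3 + 4*x^2) dx. Term by term:
    ∫_0^4 9*x^4 dx = 9216/5;  ∫_0^4 -12*x^3 dx = -768;  ∫_0^4 4*x^2 dx = 256/3.
  Sum: 9216/5 − 768 + 256/3 = 17408/15.
Adding: ||u||_{H^1}^2 = 100804/105 + 17408/15 = 14844/7.


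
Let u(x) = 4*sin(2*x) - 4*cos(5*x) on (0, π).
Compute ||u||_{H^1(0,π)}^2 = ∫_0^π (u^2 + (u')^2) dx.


||u||_{H^1(0,π)}^2 = 3328/21 + 248*π

u'(x) = 20*sin(5*x) + 8*cos(2*x).
Expand u² and (u')² and integrate term by term on (0, π), using: for integers n ≥ 1, ∫_0^π sin²(nx) dx = ∫_0^π cos²(nx) dx = π/2; for n ≠ n', ∫_0^π sin(nx)sin(n'x) dx = ∫_0^π cos(nx)cos(n'x) dx = 0; and by product-to-sum, ∫_0^π sin(nx)cos(n'x) dx = ½∫_0^π [sin((n+n')x) + sin((n−n')x)] dx, which is 0 when n+n' is even and 2n/(n²−n'²) when n+n' is odd (it need not vanish on (0, π)).
  u² squared terms: (-4)²·∫cos(5x)² dx = 16·π/2 = 8*π;  (4)²·∫sin(2x)² dx = 16·π/2 = 8*π.
  u² cross terms: 2·(-4)·(4)·∫cos(5x)·sin(2x) dx = -32·(-4/21) = 128/21.
  So ∫_0^π u² dx = 8*π + 8*π + 128/21 = 128/21 + 16*π.
  (u')² squared terms: (8)²·∫cos(2x)² dx = 64·π/2 = 32*π;  (20)²·∫sin(5x)² dx = 400·π/2 = 200*π.
  (u')² cross terms: 2·(8)·(20)·∫cos(2x)·sin(5x) dx = 320·(10/21) = 3200/21.
  So ∫_0^π (u')² dx = 32*π + 200*π + 3200/21 = 3200/21 + 232*π.
||u||_{H^1}^2 = (128/21 + 16*π) + (3200/21 + 232*π) = 3328/21 + 248*π.


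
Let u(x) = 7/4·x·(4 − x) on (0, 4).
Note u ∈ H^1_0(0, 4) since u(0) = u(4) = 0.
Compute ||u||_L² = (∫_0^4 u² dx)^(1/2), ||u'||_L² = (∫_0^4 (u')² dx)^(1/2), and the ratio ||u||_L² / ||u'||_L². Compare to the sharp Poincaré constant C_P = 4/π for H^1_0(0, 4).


||u||_L² / ||u'||_L² = 2*sqrt(10)/5 < C_P = 4/π.

u(x) = 7/4·x·(4 − x), so u'(x) = 7 - 7*x/2.
u(x) = 7/4·x·(4 − x) vanishes at x = 0 and x = 4, so u ∈ H^1_0(0, 4). Differentiate via the product rule and integrate the resulting polynomials term by term.
  ∫_0^4 u² dx = ∫_0^4 (49*x^4/16 - 49*x^3/2 + 49*x^2) dx. Term by term:
    ∫_0^4 49*x^4/16 dx = 3136/5;  ∫_0^4 -49*x^3/2 dx = -1568;  ∫_0^4 49*x^2 dx = 3136/3.
  Sum: 3136/5 − 1568 + 3136/3 = 1568/15.
  ∫_0^4 (u')² dx = ∫_0^4 (49*x^2/4 - 49*x + 49) dx. Term by term:
    ∫_0^4 49*x^2/4 dx = 784/3;  ∫_0^4 -49*x dx = -392;  ∫_0^4 49 dx = 196.
  Sum: 784/3 − 392 + 196 = 196/3.
∫_0^4 u² dx = 1568/15, so ||u||_L² = 28*sqrt(30)/15.
∫_0^4 (u')² dx = 196/3, so ||u'||_L² = 14*sqrt(3)/3.
Ratio ||u||_L² / ||u'||_L² = 2*sqrt(10)/5.
Sharp Poincaré constant on H^1_0(0, 4) is C_P = L/π = 4/π, achieved by sin(π/4·x).
A polynomial bump cannot attain the sharp Poincaré constant (only the first sine eigenfunction does), so the ratio is strictly less than C_P, consistent with ||u||_L² ≤ C_P ||u'||_L².


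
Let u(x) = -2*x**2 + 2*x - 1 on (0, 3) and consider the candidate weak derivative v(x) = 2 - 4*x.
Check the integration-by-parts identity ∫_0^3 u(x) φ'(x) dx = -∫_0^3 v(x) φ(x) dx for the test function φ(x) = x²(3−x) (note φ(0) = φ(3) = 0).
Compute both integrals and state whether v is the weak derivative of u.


LHS = 351/10, RHS = 351/10. Yes, v = u' weakly.

u(x) = -2*x**2 + 2*x - 1, classical derivative u'(x) = 2 - 4*x.
φ(x) = x²(3−x), so φ'(x) = 3*x*(2 - x).
Note φ(0) = φ(3) = 0, so the boundary term u·φ vanishes.
LHS = ∫_0^3 u(x) φ'(x) dx = ∫_0^3 (6*x^4 - 18*x^3 + 15*x^2 - 6*x) dx. Term by term:
  ∫_0^3 6*x^4 dx = 1458/5;  ∫_0^3 -18*x^3 dx = -729/2;  ∫_0^3 15*x^2 dx = 135;
  ∫_0^3 -6*x dx = -27.
Sum: 1458/5 − 729/2 + 135 − 27 = 351/10.
So LHS = 351/10.
∫_0^3 v(x) φ(x) dx = ∫_0^3 (4*x^4 - 14*x^3 + 6*x^2) dx. Term by term:
  ∫_0^3 4*x^4 dx = 972/5;  ∫_0^3 -14*x^3 dx = -567/2;  ∫_0^3 6*x^2 dx = 54.
Sum: 972/5 − 567/2 + 54 = -351/10.
So RHS = -∫_0^3 v(x) φ(x) dx = 351/10.
LHS = RHS, so the identity holds for this test φ.
Moreover u is smooth here and v(x) = u'(x) = 2 - 4*x pointwise, so the identity holds for every test function. Hence v is the weak derivative of u.


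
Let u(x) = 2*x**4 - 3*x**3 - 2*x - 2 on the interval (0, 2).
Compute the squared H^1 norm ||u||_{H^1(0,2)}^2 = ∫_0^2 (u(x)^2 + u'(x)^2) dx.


||u||_{H^1}^2 = 10064/63

The H^1 norm (squared) on an interval (0, L) is
  ||u||_{H^1}^2 = ∫_0^L u(x)^2 dx + ∫_0^L u'(x)^2 dx.
Compute u'(x) = 8*x**3 - 9*x**2 - 2.
Then u(x)^2 = 4*x**8 - 12*x**7 + 9*x**6 - 8*x**5 + 4*x**4 + 12*x**3 + 4*x**2 + 8*x + 4 and u'(x)^2 = 64*x**6 - 144*x**5 + 81*x**4 - 32*x**3 + 36*x**2 + 4.
Integrate each monomial from 0 to 2 using ∫_0^2 c·x^n dx = c·2^(n+1)/(n+1):
  ∫_0^2 u(x)^2 dx = ∫_0^2 (4*x^8 - 12*x^7 + 9*x^6 - 8*x^5 + 4*x^4 + 12*x^3 + 4*x^2 + 8*x + 4) dx. Term by term:
    ∫_0^2 4*x^8 dx = 2048/9;  ∫_0^2 -12*x^7 dx = -384;  ∫_0^2 9*x^6 dx = 1152/7;
    ∫_0^2 -8*x^5 dx = -256/3;  ∫_0^2 4*x^4 dx = 128/5;  ∫_0^2 12*x^3 dx = 48;
    ∫_0^2 4*x^2 dx = 32/3;  ∫_0^2 8*x dx = 16;  ∫_0^2 4 dx = 8.
  Sum: 2048/9 − 384 + 1152/7 − 256/3 + 128/5 + 48 + 32/3 + 16 + 8 = 9784/315.
  ∫_0^2 u'(x)^2 dx = ∫_0^2 (64*x^6 - 144*x^5 + 81*x^4 - 32*x^3 + 36*x^2 + 4) dx. Term by term:
    ∫_0^2 64*x^6 dx = 8192/7;  ∫_0^2 -144*x^5 dx = -1536;  ∫_0^2 81*x^4 dx = 2592/5;
    ∫_0^2 -32*x^3 dx = -128;  ∫_0^2 36*x^2 dx = 96;  ∫_0^2 4 dx = 8.
  Sum: 8192/7 − 1536 + 2592/5 − 128 + 96 + 8 = 4504/35.
Adding: ||u||_{H^1}^2 = 9784/315 + 4504/35 = 10064/63.


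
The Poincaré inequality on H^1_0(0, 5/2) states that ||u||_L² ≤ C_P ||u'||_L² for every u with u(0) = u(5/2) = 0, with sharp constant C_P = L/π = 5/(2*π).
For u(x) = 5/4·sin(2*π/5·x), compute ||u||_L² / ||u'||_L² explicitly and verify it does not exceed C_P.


||u||_L² / ||u'||_L² = 5/(2*π) = C_P.

u(x) = 5/4·sin(2*π/5·x), so u'(x) = π*cos(2*π*x/5)/2.
Writing u(x) = A·sin(kπx/L) with A = 5/4 and k = 1, use ∫_0^L sin²(kπx/L) dx = L/2 and ∫_0^L cos²(kπx/L) dx = L/2.
u² = 25/16·sin²(2*π/5·x) and (u')² = π^2/4·cos²(2*π/5·x), and each of sin², cos² integrates to L/2 = 5/4 over (0, 5/2).
∫_0^5/2 u² dx = 125/64, so ||u||_L² = 5*sqrt(5)/8.
∫_0^5/2 (u')² dx = 5*π^2/16, so ||u'||_L² = sqrt(5)*π/4.
Ratio ||u||_L² / ||u'||_L² = 5/(2*π).
Sharp Poincaré constant on H^1_0(0, 5/2) is C_P = L/π = 5/(2*π), achieved by sin(2*π/5·x).
This is the k = 1 eigenfunction (up to amplitude), so the ratio equals the sharp Poincaré constant exactly.


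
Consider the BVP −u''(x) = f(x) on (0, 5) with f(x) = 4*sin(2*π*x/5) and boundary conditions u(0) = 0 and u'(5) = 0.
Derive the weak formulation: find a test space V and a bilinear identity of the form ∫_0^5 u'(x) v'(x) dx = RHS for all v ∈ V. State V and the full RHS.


V = {v ∈ H^1(0, 5) : v(0) = 0} (test functions vanish at x = 0 where u is specified); weak form: ∫_0^5 u'v' dx = ∫_0^5 (4*sin(2*π*x/5)) v dx for all v ∈ V.

Multiply both sides by a test function v and integrate from 0 to 5:
  ∫_0^5 −u''(x) v(x) dx = ∫_0^5 f(x) v(x) dx.
Integrate the LHS by parts once:
  ∫_0^5 −u'' v dx = −[u'(x) v(x)]_0^5 + ∫_0^5 u'(x) v'(x) dx.
Thus ∫_0^5 u'(x) v'(x) dx = ∫_0^5 f(x) v(x) dx + [u'(x) v(x)]_0^5.
Choose V so that boundary terms are either known or forced to vanish.
Mixed BC: u(0) = 0 (Dirichlet) and u'(5) = 0 (Neumann). Define V = {v ∈ H^1(0, 5) : v(0) = 0}. Then [u' v]_0^5 = u'(5)·v(5) − u'(0)·0 = 0.
Weak formulation: find u (satisfying any essential BC) such that ∫_0^5 u'(x) v'(x) dx = ∫_0^5 f v dx for all v ∈ V (Dirichlet at 0 absorbed into V; the Neumann datum at x = 5 is zero, so no boundary term remains).
Substituting f(x) = 4*sin(2*π*x/5), the right-hand side is ∫_0^5 (4*sin(2*π*x/5)) v dx.


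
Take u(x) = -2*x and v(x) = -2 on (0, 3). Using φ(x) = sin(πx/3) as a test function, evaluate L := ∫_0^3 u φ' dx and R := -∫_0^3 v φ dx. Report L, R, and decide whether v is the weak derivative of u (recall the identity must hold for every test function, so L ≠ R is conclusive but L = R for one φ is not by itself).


LHS = 12/π, RHS = 12/π. Yes, v = u' weakly.

u(x) = -2*x, classical derivative u'(x) = -2.
φ(x) = sin(πx/3), so φ'(x) = π*cos(π*x/3)/3.
Note φ(0) = φ(3) = 0, so the boundary term u·φ vanishes.
LHS = ∫_0^3 u(x) φ'(x) dx = ∫_0^3 (-2*π*x*cos(π*x/3)/3) dx. Term by term:
  ∫_0^3 -2*π*x*cos(π*x/3)/3 dx = 12/π.
So LHS = 12/π.
∫_0^3 v(x) φ(x) dx = ∫_0^3 (-2*sin(π*x/3)) dx. Term by term:
  ∫_0^3 -2*sin(π*x/3) dx = -12/π.
So RHS = -∫_0^3 v(x) φ(x) dx = 12/π.
LHS = RHS, so the identity holds for this test φ.
Moreover u is smooth here and v(x) = u'(x) = -2 pointwise, so the identity holds for every test function. Hence v is the weak derivative of u.


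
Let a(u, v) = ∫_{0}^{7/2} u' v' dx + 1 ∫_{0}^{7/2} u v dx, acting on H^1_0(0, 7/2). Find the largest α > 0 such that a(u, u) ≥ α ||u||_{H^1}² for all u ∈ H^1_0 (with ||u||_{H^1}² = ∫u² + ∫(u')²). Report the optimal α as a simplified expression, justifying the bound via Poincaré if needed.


α = 1

Coercivity of a(·,·) on H^1_0(0, 7/2) means a(u, u) ≥ α ||u||_{H^1}² for every u ∈ H^1_0.
The interval has length L = 7/2, and Poincaré/coercivity depend only on L. Here a(u, u) = ∫(u')² + (1)·∫u².
Here c = 1 ≥ 1, so a(u,u) = ∫(u')² + c∫u² ≥ ∫(u')² + ∫u² = ||u||_{H^1}², i.e. α = 1 works. No larger α is possible: a(u,u) ≥ α||u||_{H^1}² means (1−α)∫(u')² ≥ (α−c)∫u², and for the modes u_n = sin(nπ(x−x₀)/L) (x₀ the left endpoint) one has ∫u_n²/∫(u_n')² = (L/(nπ))² → 0, so a(u_n,u_n)/||u_n||_{H^1}² → 1. Hence the optimal constant is α = 1.
Therefore α = 1.


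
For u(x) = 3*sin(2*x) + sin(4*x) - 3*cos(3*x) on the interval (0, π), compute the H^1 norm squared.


||u||_{H^1(0,π)}^2 = 528/7 + 76*π

u'(x) = 9*sin(3*x) + 6*cos(2*x) + 4*cos(4*x).
Expand u² and (u')² and integrate term by term on (0, π), using: for integers n ≥ 1, ∫_0^π sin²(nx) dx = ∫_0^π cos²(nx) dx = π/2; for n ≠ n', ∫_0^π sin(nx)sin(n'x) dx = ∫_0^π cos(nx)cos(n'x) dx = 0; and by product-to-sum, ∫_0^π sin(nx)cos(n'x) dx = ½∫_0^π [sin((n+n')x) + sin((n−n')x)] dx, which is 0 when n+n' is even and 2n/(n²−n'²) when n+n' is odd (it need not vanish on (0, π)).
  u² squared terms: (-3)²·∫cos(3x)² dx = 9·π/2 = 9*π/2;  (3)²·∫sin(2x)² dx = 9·π/2 = 9*π/2;  (1)²·∫sin(4x)² dx = 1·π/2 = π/2.
  u² cross terms: 2·(-3)·(3)·∫cos(3x)·sin(2x) dx = -18·(-4/5) = 72/5;  2·(-3)·(1)·∫cos(3x)·sin(4x) dx = -6·(8/7) = -48/7;  2·(3)·(1)·∫sin(2x)·sin(4x) dx = 6·(0) = 0.
  So ∫_0^π u² dx = 9*π/2 + 9*π/2 + π/2 + 72/5 − 48/7 + 0 = 264/35 + 19*π/2.
  (u')² squared terms: (4)²·∫cos(4x)² dx = 16·π/2 = 8*π;  (6)²·∫cos(2x)² dx = 36·π/2 = 18*π;  (9)²·∫sin(3x)² dx = 81·π/2 = 81*π/2.
  (u')² cross terms: 2·(4)·(6)·∫cos(4x)·cos(2x) dx = 48·(0) = 0;  2·(4)·(9)·∫cos(4x)·sin(3x) dx = 72·(-6/7) = -432/7;  2·(6)·(9)·∫cos(2x)·sin(3x) dx = 108·(6/5) = 648/5.
  So ∫_0^π (u')² dx = 8*π + 18*π + 81*π/2 + 0 − 432/7 + 648/5 = 2376/35 + 133*π/2.
||u||_{H^1}^2 = (264/35 + 19*π/2) + (2376/35 + 133*π/2) = 528/7 + 76*π.


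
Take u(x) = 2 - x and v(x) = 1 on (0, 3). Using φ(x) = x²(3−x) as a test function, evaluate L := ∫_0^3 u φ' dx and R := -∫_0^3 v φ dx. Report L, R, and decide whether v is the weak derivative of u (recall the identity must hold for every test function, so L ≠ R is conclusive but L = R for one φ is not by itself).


LHS = 27/4, RHS = -27/4. No, v is not the weak derivative of u.

u(x) = 2 - x, classical derivative u'(x) = -1.
φ(x) = x²(3−x), so φ'(x) = 3*x*(2 - x).
Note φ(0) = φ(3) = 0, so the boundary term u·φ vanishes.
LHS = ∫_0^3 u(x) φ'(x) dx = ∫_0^3 (3*x^3 - 12*x^2 + 12*x) dx. Term by term:
  ∫_0^3 3*x^3 dx = 243/4;  ∫_0^3 -12*x^2 dx = -108;  ∫_0^3 12*x dx = 54.
Sum: 243/4 − 108 + 54 = 27/4.
So LHS = 27/4.
∫_0^3 v(x) φ(x) dx = ∫_0^3 (-x^3 + 3*x^2) dx. Term by term:
  ∫_0^3 -x^3 dx = -81/4;  ∫_0^3 3*x^2 dx = 27.
Sum: -81/4 + 27 = 27/4.
So RHS = -∫_0^3 v(x) φ(x) dx = -27/4.
LHS − RHS = 27/2 ≠ 0, so the identity fails.
(For a valid weak derivative the identity must hold for EVERY test function, in particular this one. The failure shows v is NOT the weak derivative of u.)
Correct weak derivative would be u'(x) = -1.


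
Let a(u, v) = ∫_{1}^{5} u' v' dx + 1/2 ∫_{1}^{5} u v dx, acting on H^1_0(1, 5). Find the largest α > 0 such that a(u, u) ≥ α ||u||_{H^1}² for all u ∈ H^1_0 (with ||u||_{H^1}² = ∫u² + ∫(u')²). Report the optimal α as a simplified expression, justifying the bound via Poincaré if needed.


α = (8 + π^2)/(π^2 + 16)

Coercivity of a(·,·) on H^1_0(1, 5) means a(u, u) ≥ α ||u||_{H^1}² for every u ∈ H^1_0.
The interval has length L = 4, and Poincaré/coercivity depend only on L. Here a(u, u) = ∫(u')² + (1/2)·∫u².
Here 0 < c = 1/2 < 1. The condition a(u,u) ≥ α||u||_{H^1}² reads (1−α)∫(u')² ≥ (α−c)∫u². Any admissible α is ≤ 1 (rapidly oscillating u have ∫u²/∫(u')² → 0), and α = 1 would force 0 ≥ (1−c)∫u², impossible since c < 1; so 1−α > 0. By the sharp Poincaré inequality on H^1_0 of an interval of length L, ∫(u')² ≥ (π/L)²∫u² with equality for the first sine mode sin(π(x−x₀)/L) (x₀ the left endpoint), so the inequality holds for all u iff (1−α)(π/L)² ≥ α − c, i.e. α ≤ ((π/L)² + c)/((π/L)² + 1) = (1 + c(L/π)²)/(1 + (L/π)²). With (π/L)² = π^2/16 and c = 1/2, the largest admissible constant is α = ((π/L)² + c)/((π/L)² + 1).
Simplifying, α = (8 + π^2)/(π^2 + 16).


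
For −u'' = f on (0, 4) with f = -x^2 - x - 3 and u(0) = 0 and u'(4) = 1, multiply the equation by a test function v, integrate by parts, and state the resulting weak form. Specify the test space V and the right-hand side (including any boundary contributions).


V = {v ∈ H^1(0, 4) : v(0) = 0} (test functions vanish at x = 0 where u is specified); weak form: ∫_0^4 u'v' dx = ∫_0^4 (-x^2 - x - 3) v dx + v(4) for all v ∈ V.

Multiply both sides by a test function v and integrate from 0 to 4:
  ∫_0^4 −u''(x) v(x) dx = ∫_0^4 f(x) v(x) dx.
Integrate the LHS by parts once:
  ∫_0^4 −u'' v dx = −[u'(x) v(x)]_0^4 + ∫_0^4 u'(x) v'(x) dx.
Thus ∫_0^4 u'(x) v'(x) dx = ∫_0^4 f(x) v(x) dx + [u'(x) v(x)]_0^4.
Choose V so that boundary terms are either known or forced to vanish.
Mixed BC: u(0) = 0 (Dirichlet) and u'(4) = 1 (Neumann). Define V = {v ∈ H^1(0, 4) : v(0) = 0}. Then [u' v]_0^4 = u'(4)·v(4) − u'(0)·0 = v(4).
Weak formulation: find u (satisfying any essential BC) such that ∫_0^4 u'(x) v'(x) dx = ∫_0^4 f v dx + v(4) for all v ∈ V (Dirichlet at 0 absorbed into V; Neumann datum at x = 4 contributes the boundary term).
Substituting f(x) = -x^2 - x - 3, the right-hand side is ∫_0^4 (-x^2 - x - 3) v dx + v(4).


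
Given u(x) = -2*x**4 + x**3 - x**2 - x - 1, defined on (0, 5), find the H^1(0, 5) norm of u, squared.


||u||_{H^1}^2 = 170262835/126

The H^1 norm (squared) on an interval (0, L) is
  ||u||_{H^1}^2 = ∫_0^L u(x)^2 dx + ∫_0^L u'(x)^2 dx.
Compute u'(x) = -8*x**3 + 3*x**2 - 2*x - 1.
Then u(x)^2 = 4*x**8 - 4*x**7 + 5*x**6 + 2*x**5 + 3*x**4 + 3*x**2 + 2*x + 1 and u'(x)^2 = 64*x**6 - 48*x**5 + 41*x**4 + 4*x**3 - 2*x**2 + 4*x + 1.
Integrate each monomial from 0 to 5 using ∫_0^5 c·x^n dx = c·5^(n+1)/(n+1):
  ∫_0^5 u(x)^2 dx = ∫_0^5 (4*x^8 - 4*x^7 + 5*x^6 + 2*x^5 + 3*x^4 + 3*x^2 + 2*x + 1) dx. Term by term:
    ∫_0^5 4*x^8 dx = 7812500/9;  ∫_0^5 -4*x^7 dx = -390625/2;  ∫_0^5 5*x^6 dx = 390625/7;
    ∫_0^5 2*x^5 dx = 15625/3;  ∫_0^5 3*x^4 dx = 1875;  ∫_0^5 3*x^2 dx = 125;
    ∫_0^5 2*x dx = 25;  ∫_0^5 1 dx = 5.
  Sum: 7812500/9 − 390625/2 + 390625/7 + 15625/3 + 1875 + 125 + 25 + 5 = 92708905/126.
  ∫_0^5 u'(x)^2 dx = ∫_0^5 (64*x^6 - 48*x^5 + 41*x^4 + 4*x^3 - 2*x^2 + 4*x + 1) dx. Term by term:
    ∫_0^5 64*x^6 dx = 5000000/7;  ∫_0^5 -48*x^5 dx = -125000;  ∫_0^5 41*x^4 dx = 25625;
    ∫_0^5 4*x^3 dx = 625;  ∫_0^5 -2*x^2 dx = -250/3;  ∫_0^5 4*x dx = 50;
    ∫_0^5 1 dx = 5.
  Sum: 5000000/7 − 125000 + 25625 + 625 − 250/3 + 50 + 5 = 12925655/21.
Adding: ||u||_{H^1}^2 = 92708905/126 + 12925655/21 = 170262835/126.


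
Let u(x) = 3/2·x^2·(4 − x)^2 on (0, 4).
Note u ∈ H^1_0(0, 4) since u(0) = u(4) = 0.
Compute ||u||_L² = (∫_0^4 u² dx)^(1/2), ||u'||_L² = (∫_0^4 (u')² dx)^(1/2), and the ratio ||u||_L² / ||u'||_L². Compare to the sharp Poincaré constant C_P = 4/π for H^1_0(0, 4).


||u||_L² / ||u'||_L² = 2*sqrt(3)/3 < C_P = 4/π.

u(x) = 3/2·x^2·(4 − x)^2, so u'(x) = 6*x*(x - 4)*(x - 2).
u(x) = 3/2·x^2·(4 − x)^2 vanishes at x = 0 and x = 4, so u ∈ H^1_0(0, 4). Differentiate via the product rule and integrate the resulting polynomials term by term.
  ∫_0^4 u² dx = ∫_0^4 (9*x^8/4 - 36*x^7 + 216*x^6 - 576*x^5 + 576*x^4) dx. Term by term:
    ∫_0^4 9*x^8/4 dx = 65536;  ∫_0^4 -36*x^7 dx = -294912;  ∫_0^4 216*x^6 dx = 3538944/7;
    ∫_0^4 -576*x^5 dx = -393216;  ∫_0^4 576*x^4 dx = 589824/5.
  Sum: 65536 − 294912 + 3538944/7 − 393216 + 589824/5 = 32768/35.
  ∫_0^4 (u')² dx = ∫_0^4 (36*x^6 - 432*x^5 + 1872*x^4 - 3456*x^3 + 2304*x^2) dx. Term by term:
    ∫_0^4 36*x^6 dx = 589824/7;  ∫_0^4 -432*x^5 dx = -294912;  ∫_0^4 1872*x^4 dx = 1916928/5;
    ∫_0^4 -3456*x^3 dx = -221184;  ∫_0^4 2304*x^2 dx = 49152.
  Sum: 589824/7 − 294912 + 1916928/5 − 221184 + 49152 = 24576/35.
∫_0^4 u² dx = 32768/35, so ||u||_L² = 128*sqrt(70)/35.
∫_0^4 (u')² dx = 24576/35, so ||u'||_L² = 64*sqrt(210)/35.
Ratio ||u||_L² / ||u'||_L² = 2*sqrt(3)/3.
Sharp Poincaré constant on H^1_0(0, 4) is C_P = L/π = 4/π, achieved by sin(π/4·x).
A polynomial bump cannot attain the sharp Poincaré constant (only the first sine eigenfunction does), so the ratio is strictly less than C_P, consistent with ||u||_L² ≤ C_P ||u'||_L².


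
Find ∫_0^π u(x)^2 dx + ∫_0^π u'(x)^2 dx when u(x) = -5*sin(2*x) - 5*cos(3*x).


||u||_{H^1(0,π)}^2 = -400 + 375*π/2

u'(x) = 15*sin(3*x) - 10*cos(2*x).
Expand u² and (u')² and integrate term by term on (0, π), using: for integers n ≥ 1, ∫_0^π sin²(nx) dx = ∫_0^π cos²(nx) dx = π/2; for n ≠ n', ∫_0^π sin(nx)sin(n'x) dx = ∫_0^π cos(nx)cos(n'x) dx = 0; and by product-to-sum, ∫_0^π sin(nx)cos(n'x) dx = ½∫_0^π [sin((n+n')x) + sin((n−n')x)] dx, which is 0 when n+n' is even and 2n/(n²−n'²) when n+n' is odd (it need not vanish on (0, π)).
  u² squared terms: (-5)²·∫cos(3x)² dx = 25·π/2 = 25*π/2;  (-5)²·∫sin(2x)² dx = 25·π/2 = 25*π/2.
  u² cross terms: 2·(-5)·(-5)·∫cos(3x)·sin(2x) dx = 50·(-4/5) = -40.
  So ∫_0^π u² dx = 25*π/2 + 25*π/2 − 40 = -40 + 25*π.
  (u')² squared terms: (-10)²·∫cos(2x)² dx = 100·π/2 = 50*π;  (15)²·∫sin(3x)² dx = 225·π/2 = 225*π/2.
  (u')² cross terms: 2·(-10)·(15)·∫cos(2x)·sin(3x) dx = -300·(6/5) = -360.
  So ∫_0^π (u')² dx = 50*π + 225*π/2 − 360 = -360 + 325*π/2.
||u||_{H^1}^2 = (-40 + 25*π) + (-360 + 325*π/2) = -400 + 375*π/2.


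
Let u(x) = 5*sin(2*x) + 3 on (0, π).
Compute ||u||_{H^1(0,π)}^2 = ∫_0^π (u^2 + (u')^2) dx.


||u||_{H^1(0,π)}^2 = 143*π/2

u'(x) = 10*cos(2*x).
Expand u² and (u')² and integrate term by term on (0, π), using: for integers n ≥ 1, ∫_0^π sin²(nx) dx = ∫_0^π cos²(nx) dx = π/2; for n ≠ n', ∫_0^π sin(nx)sin(n'x) dx = ∫_0^π cos(nx)cos(n'x) dx = 0; and by product-to-sum, ∫_0^π sin(nx)cos(n'x) dx = ½∫_0^π [sin((n+n')x) + sin((n−n')x)] dx, which is 0 when n+n' is even and 2n/(n²−n'²) when n+n' is odd (it need not vanish on (0, π)). For the constant mode: ∫_0^π 1 dx = π, ∫_0^π cos(nx) dx = 0, ∫_0^π sin(nx) dx = (1−(−1)^n)/n.
  u² squared terms: (3)²·∫1 dx = 9·π = 9*π;  (5)²·∫sin(2x)² dx = 25·π/2 = 25*π/2.
  u² cross terms: 2·(3)·(5)·∫1·sin(2x) dx = 30·(0) = 0.
  So ∫_0^π u² dx = 9*π + 25*π/2 + 0 = 43*π/2.
  (u')² squared terms: (10)²·∫cos(2x)² dx = 100·π/2 = 50*π.
  So ∫_0^π (u')² dx = 50*π.
||u||_{H^1}^2 = (43*π/2) + (50*π) = 143*π/2.


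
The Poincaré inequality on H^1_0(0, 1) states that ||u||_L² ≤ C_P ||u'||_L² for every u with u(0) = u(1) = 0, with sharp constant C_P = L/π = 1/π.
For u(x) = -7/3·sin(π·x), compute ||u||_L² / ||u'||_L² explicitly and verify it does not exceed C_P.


||u||_L² / ||u'||_L² = 1/π = C_P.

u(x) = -7/3·sin(π·x), so u'(x) = -7*π*cos(π*x)/3.
Writing u(x) = A·sin(kπx/L) with A = -7/3 and k = 1, use ∫_0^L sin²(kπx/L) dx = L/2 and ∫_0^L cos²(kπx/L) dx = L/2.
u² = 49/9·sin²(π·x) and (u')² = 49*π^2/9·cos²(π·x), and each of sin², cos² integrates to L/2 = 1/2 over (0, 1).
∫_0^1 u² dx = 49/18, so ||u||_L² = 7*sqrt(2)/6.
∫_0^1 (u')² dx = 49*π^2/18, so ||u'||_L² = 7*sqrt(2)*π/6.
Ratio ||u||_L² / ||u'||_L² = 1/π.
Sharp Poincaré constant on H^1_0(0, 1) is C_P = L/π = 1/π, achieved by sin(π·x).
This is the k = 1 eigenfunction (up to amplitude), so the ratio equals the sharp Poincaré constant exactly.


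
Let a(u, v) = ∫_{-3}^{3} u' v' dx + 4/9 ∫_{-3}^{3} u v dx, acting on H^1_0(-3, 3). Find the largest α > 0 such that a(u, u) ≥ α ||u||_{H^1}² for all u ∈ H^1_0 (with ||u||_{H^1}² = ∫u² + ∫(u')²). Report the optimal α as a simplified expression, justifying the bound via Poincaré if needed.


α = (π^2 + 16)/(π^2 + 36)

Coercivity of a(·,·) on H^1_0(-3, 3) means a(u, u) ≥ α ||u||_{H^1}² for every u ∈ H^1_0.
The interval has length L = 6, and Poincaré/coercivity depend only on L. Here a(u, u) = ∫(u')² + (4/9)·∫u².
Here 0 < c = 4/9 < 1. The condition a(u,u) ≥ α||u||_{H^1}² reads (1−α)∫(u')² ≥ (α−c)∫u². Any admissible α is ≤ 1 (rapidly oscillating u have ∫u²/∫(u')² → 0), and α = 1 would force 0 ≥ (1−c)∫u², impossible since c < 1; so 1−α > 0. By the sharp Poincaré inequality on H^1_0 of an interval of length L, ∫(u')² ≥ (π/L)²∫u² with equality for the first sine mode sin(π(x−x₀)/L) (x₀ the left endpoint), so the inequality holds for all u iff (1−α)(π/L)² ≥ α − c, i.e. α ≤ ((π/L)² + c)/((π/L)² + 1) = (1 + c(L/π)²)/(1 + (L/π)²). With (π/L)² = π^2/36 and c = 4/9, the largest admissible constant is α = ((π/L)² + c)/((π/L)² + 1).
Simplifying, α = (π^2 + 16)/(π^2 + 36).


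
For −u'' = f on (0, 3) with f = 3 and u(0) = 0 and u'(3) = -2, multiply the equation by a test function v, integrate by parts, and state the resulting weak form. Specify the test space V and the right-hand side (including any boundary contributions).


V = {v ∈ H^1(0, 3) : v(0) = 0} (test functions vanish at x = 0 where u is specified); weak form: ∫_0^3 u'v' dx = ∫_0^3 (3) v dx − 2·v(3) for all v ∈ V.

Multiply both sides by a test function v and integrate from 0 to 3:
  ∫_0^3 −u''(x) v(x) dx = ∫_0^3 f(x) v(x) dx.
Integrate the LHS by parts once:
  ∫_0^3 −u'' v dx = −[u'(x) v(x)]_0^3 + ∫_0^3 u'(x) v'(x) dx.
Thus ∫_0^3 u'(x) v'(x) dx = ∫_0^3 f(x) v(x) dx + [u'(x) v(x)]_0^3.
Choose V so that boundary terms are either known or forced to vanish.
Mixed BC: u(0) = 0 (Dirichlet) and u'(3) = -2 (Neumann). Define V = {v ∈ H^1(0, 3) : v(0) = 0}. Then [u' v]_0^3 = u'(3)·v(3) − u'(0)·0 = − 2·v(3).
Weak formulation: find u (satisfying any essential BC) such that ∫_0^3 u'(x) v'(x) dx = ∫_0^3 f v dx − 2·v(3) for all v ∈ V (Dirichlet at 0 absorbed into V; Neumann datum at x = 3 contributes the boundary term).
Substituting f(x) = 3, the right-hand side is ∫_0^3 (3) v dx − 2·v(3).


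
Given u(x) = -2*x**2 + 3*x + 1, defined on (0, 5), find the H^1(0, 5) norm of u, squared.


||u||_{H^1}^2 = 1325

The H^1 norm (squared) on an interval (0, L) is
  ||u||_{H^1}^2 = ∫_0^L u(x)^2 dx + ∫_0^L u'(x)^2 dx.
Compute u'(x) = 3 - 4*x.
Then u(x)^2 = 4*x**4 - 12*x**3 + 5*x**2 + 6*x + 1 and u'(x)^2 = 16*x**2 - 24*x + 9.
Integrate each monomial from 0 to 5 using ∫_0^5 c·x^n dx = c·5^(n+1)/(n+1):
  ∫_0^5 u(x)^2 dx = ∫_0^5 (4*x^4 - 12*x^3 + 5*x^2 + 6*x + 1) dx. Term by term:
    ∫_0^5 4*x^4 dx = 2500;  ∫_0^5 -12*x^3 dx = -1875;  ∫_0^5 5*x^2 dx = 625/3;
    ∫_0^5 6*x dx = 75;  ∫_0^5 1 dx = 5.
  Sum: 2500 − 1875 + 625/3 + 75 + 5 = 2740/3.
  ∫_0^5 u'(x)^2 dx = ∫_0^5 (16*x^2 - 24*x + 9) dx. Term by term:
    ∫_0^5 16*x^2 dx = 2000/3;  ∫_0^5 -24*x dx = -300;  ∫_0^5 9 dx = 45.
  Sum: 2000/3 − 300 + 45 = 1235/3.
Adding: ||u||_{H^1}^2 = 2740/3 + 1235/3 = 1325.


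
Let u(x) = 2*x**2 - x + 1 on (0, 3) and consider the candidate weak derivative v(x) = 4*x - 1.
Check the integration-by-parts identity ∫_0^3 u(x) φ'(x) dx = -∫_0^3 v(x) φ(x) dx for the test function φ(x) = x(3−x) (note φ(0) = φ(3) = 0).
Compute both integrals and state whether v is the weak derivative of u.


LHS = -45/2, RHS = -45/2. Yes, v = u' weakly.

u(x) = 2*x**2 - x + 1, classical derivative u'(x) = 4*x - 1.
φ(x) = x(3−x), so φ'(x) = 3 - 2*x.
Note φ(0) = φ(3) = 0, so the boundary term u·φ vanishes.
LHS = ∫_0^3 u(x) φ'(x) dx = ∫_0^3 (-4*x^3 + 8*x^2 - 5*x + 3) dx. Term by term:
  ∫_0^3 -4*x^3 dx = -81;  ∫_0^3 8*x^2 dx = 72;  ∫_0^3 -5*x dx = -45/2;
  ∫_0^3 3 dx = 9.
Sum: -81 + 72 − 45/2 + 9 = -45/2.
So LHS = -45/2.
∫_0^3 v(x) φ(x) dx = ∫_0^3 (-4*x^3 + 13*x^2 - 3*x) dx. Term by term:
  ∫_0^3 -4*x^3 dx = -81;  ∫_0^3 13*x^2 dx = 117;  ∫_0^3 -3*x dx = -27/2.
Sum: -81 + 117 − 27/2 = 45/2.
So RHS = -∫_0^3 v(x) φ(x) dx = -45/2.
LHS = RHS, so the identity holds for this test φ.
Moreover u is smooth here and v(x) = u'(x) = 4*x - 1 pointwise, so the identity holds for every test function. Hence v is the weak derivative of u.


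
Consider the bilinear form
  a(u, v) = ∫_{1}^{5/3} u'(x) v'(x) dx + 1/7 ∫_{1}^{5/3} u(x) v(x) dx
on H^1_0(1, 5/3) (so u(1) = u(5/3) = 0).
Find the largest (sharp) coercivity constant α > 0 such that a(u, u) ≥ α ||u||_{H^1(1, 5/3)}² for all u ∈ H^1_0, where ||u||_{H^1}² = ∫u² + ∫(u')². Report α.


α = (4 + 63*π^2)/(7*(4 + 9*π^2))

Coercivity of a(·,·) on H^1_0(1, 5/3) means a(u, u) ≥ α ||u||_{H^1}² for every u ∈ H^1_0.
The interval has length L = 2/3, and Poincaré/coercivity depend only on L. Here a(u, u) = ∫(u')² + (1/7)·∫u².
Here 0 < c = 1/7 < 1. The condition a(u,u) ≥ α||u||_{H^1}² reads (1−α)∫(u')² ≥ (α−c)∫u². Any admissible α is ≤ 1 (rapidly oscillating u have ∫u²/∫(u')² → 0), and α = 1 would force 0 ≥ (1−c)∫u², impossible since c < 1; so 1−α > 0. By the sharp Poincaré inequality on H^1_0 of an interval of length L, ∫(u')² ≥ (π/L)²∫u² with equality for the first sine mode sin(π(x−x₀)/L) (x₀ the left endpoint), so the inequality holds for all u iff (1−α)(π/L)² ≥ α − c, i.e. α ≤ ((π/L)² + c)/((π/L)² + 1) = (1 + c(L/π)²)/(1 + (L/π)²). With (π/L)² = 9*π^2/4 and c = 1/7, the largest admissible constant is α = ((π/L)² + c)/((π/L)² + 1).
Simplifying, α = (4 + 63*π^2)/(7*(4 + 9*π^2)).


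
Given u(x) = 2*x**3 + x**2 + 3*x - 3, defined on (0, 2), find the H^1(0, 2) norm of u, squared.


||u||_{H^1}^2 = 67208/105

The H^1 norm (squared) on an interval (0, L) is
  ||u||_{H^1}^2 = ∫_0^L u(x)^2 dx + ∫_0^L u'(x)^2 dx.
Compute u'(x) = 6*x**2 + 2*x + 3.
Then u(x)^2 = 4*x**6 + 4*x**5 + 13*x**4 - 6*x**3 + 3*x**2 - 18*x + 9 and u'(x)^2 = 36*x**4 + 24*x**3 + 40*x**2 + 12*x + 9.
Integrate each monomial from 0 to 2 using ∫_0^2 c·x^n dx = c·2^(n+1)/(n+1):
  ∫_0^2 u(x)^2 dx = ∫_0^2 (4*x^6 + 4*x^5 + 13*x^4 - 6*x^3 + 3*x^2 - 18*x + 9) dx. Term by term:
    ∫_0^2 4*x^6 dx = 512/7;  ∫_0^2 4*x^5 dx = 128/3;  ∫_0^2 13*x^4 dx = 416/5;
    ∫_0^2 -6*x^3 dx = -24;  ∫_0^2 3*x^2 dx = 8;  ∫_0^2 -18*x dx = -36;
    ∫_0^2 9 dx = 18.
  Sum: 512/7 + 128/3 + 416/5 − 24 + 8 − 36 + 18 = 17326/105.
  ∫_0^2 u'(x)^2 dx = ∫_0^2 (36*x^4 + 24*x^3 + 40*x^2 + 12*x + 9) dx. Term by term:
    ∫_0^2 36*x^4 dx = 1152/5;  ∫_0^2 24*x^3 dx = 96;  ∫_0^2 40*x^2 dx = 320/3;
    ∫_0^2 12*x dx = 24;  ∫_0^2 9 dx = 18.
  Sum: 1152/5 + 96 + 320/3 + 24 + 18 = 7126/15.
Adding: ||u||_{H^1}^2 = 17326/105 + 7126/15 = 67208/105.


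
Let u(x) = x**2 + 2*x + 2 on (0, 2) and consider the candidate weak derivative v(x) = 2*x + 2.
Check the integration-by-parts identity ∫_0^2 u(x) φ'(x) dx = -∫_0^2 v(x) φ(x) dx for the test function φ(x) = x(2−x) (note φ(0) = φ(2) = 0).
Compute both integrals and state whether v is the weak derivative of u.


LHS = -16/3, RHS = -16/3. Yes, v = u' weakly.

u(x) = x**2 + 2*x + 2, classical derivative u'(x) = 2*x + 2.
φ(x) = x(2−x), so φ'(x) = 2 - 2*x.
Note φ(0) = φ(2) = 0, so the boundary term u·φ vanishes.
LHS = ∫_0^2 u(x) φ'(x) dx = ∫_0^2 (-2*x^3 - 2*x^2 + 4) dx. Term by term:
  ∫_0^2 -2*x^3 dx = -8;  ∫_0^2 -2*x^2 dx = -16/3;  ∫_0^2 4 dx = 8.
Sum: -8 − 16/3 + 8 = -16/3.
So LHS = -16/3.
∫_0^2 v(x) φ(x) dx = ∫_0^2 (-2*x^3 + 2*x^2 + 4*x) dx. Term by term:
  ∫_0^2 -2*x^3 dx = -8;  ∫_0^2 2*x^2 dx = 16/3;  ∫_0^2 4*x dx = 8.
Sum: -8 + 16/3 + 8 = 16/3.
So RHS = -∫_0^2 v(x) φ(x) dx = -16/3.
LHS = RHS, so the identity holds for this test φ.
Moreover u is smooth here and v(x) = u'(x) = 2*x + 2 pointwise, so the identity holds for every test function. Hence v is the weak derivative of u.


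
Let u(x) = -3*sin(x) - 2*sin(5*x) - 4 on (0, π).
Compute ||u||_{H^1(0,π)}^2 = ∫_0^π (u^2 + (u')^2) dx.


||u||_{H^1(0,π)}^2 = 272/5 + 77*π

u'(x) = -3*cos(x) - 10*cos(5*x).
Expand u² and (u')² and integrate term by term on (0, π), using: for integers n ≥ 1, ∫_0^π sin²(nx) dx = ∫_0^π cos²(nx) dx = π/2; for n ≠ n', ∫_0^π sin(nx)sin(n'x) dx = ∫_0^π cos(nx)cos(n'x) dx = 0; and by product-to-sum, ∫_0^π sin(nx)cos(n'x) dx = ½∫_0^π [sin((n+n')x) + sin((n−n')x)] dx, which is 0 when n+n' is even and 2n/(n²−n'²) when n+n' is odd (it need not vanish on (0, π)). For the constant mode: ∫_0^π 1 dx = π, ∫_0^π cos(nx) dx = 0, ∫_0^π sin(nx) dx = (1−(−1)^n)/n.
  u² squared terms: (-4)²·∫1 dx = 16·π = 16*π;  (-3)²·∫sin(x)² dx = 9·π/2 = 9*π/2;  (-2)²·∫sin(5x)² dx = 4·π/2 = 2*π.
  u² cross terms: 2·(-4)·(-3)·∫1·sin(x) dx = 24·(2) = 48;  2·(-4)·(-2)·∫1·sin(5x) dx = 16·(2/5) = 32/5;  2·(-3)·(-2)·∫sin(x)·sin(5x) dx = 12·(0) = 0.
  So ∫_0^π u² dx = 16*π + 9*π/2 + 2*π + 48 + 32/5 + 0 = 272/5 + 45*π/2.
  (u')² squared terms: (-10)²·∫cos(5x)² dx = 100·π/2 = 50*π;  (-3)²·∫cos(x)² dx = 9·π/2 = 9*π/2.
  (u')² cross terms: 2·(-10)·(-3)·∫cos(5x)·cos(x) dx = 60·(0) = 0.
  So ∫_0^π (u')² dx = 50*π + 9*π/2 + 0 = 109*π/2.
||u||_{H^1}^2 = (272/5 + 45*π/2) + (109*π/2) = 272/5 + 77*π.


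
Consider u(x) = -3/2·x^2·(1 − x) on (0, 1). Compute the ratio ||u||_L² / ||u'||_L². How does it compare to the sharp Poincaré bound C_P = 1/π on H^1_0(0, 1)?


||u||_L² / ||u'||_L² = sqrt(14)/14 < C_P = 1/π.

u(x) = -3/2·x^2·(1 − x), so u'(x) = 3*x*(3*x - 2)/2.
u(x) = -3/2·x^2·(1 − x) vanishes at x = 0 and x = 1, so u ∈ H^1_0(0, 1). Differentiate via the product rule and integrate the resulting polynomials term by term.
  ∫_0^1 u² dx = ∫_0^1 (9*x^6/4 - 9*x^5/2 + 9*x^4/4) dx. Term by term:
    ∫_0^1 9*x^6/4 dx = 9/28;  ∫_0^1 -9*x^5/2 dx = -3/4;  ∫_0^1 9*x^4/4 dx = 9/20.
  Sum: 9/28 − 3/4 + 9/20 = 3/140.
  ∫_0^1 (u')² dx = ∫_0^1 (81*x^4/4 - 27*x^3 + 9*x^2) dx. Term by term:
    ∫_0^1 81*x^4/4 dx = 81/20;  ∫_0^1 -27*x^3 dx = -27/4;  ∫_0^1 9*x^2 dx = 3.
  Sum: 81/20 − 27/4 + 3 = 3/10.
∫_0^1 u² dx = 3/140, so ||u||_L² = sqrt(105)/70.
∫_0^1 (u')² dx = 3/10, so ||u'||_L² = sqrt(30)/10.
Ratio ||u||_L² / ||u'||_L² = sqrt(14)/14.
Sharp Poincaré constant on H^1_0(0, 1) is C_P = L/π = 1/π, achieved by sin(π·x).
A polynomial bump cannot attain the sharp Poincaré constant (only the first sine eigenfunction does), so the ratio is strictly less than C_P, consistent with ||u||_L² ≤ C_P ||u'||_L².


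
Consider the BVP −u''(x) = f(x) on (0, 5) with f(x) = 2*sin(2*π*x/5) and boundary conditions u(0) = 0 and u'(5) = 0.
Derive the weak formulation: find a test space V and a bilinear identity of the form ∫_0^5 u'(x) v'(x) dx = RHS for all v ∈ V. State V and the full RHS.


V = {v ∈ H^1(0, 5) : v(0) = 0} (test functions vanish at x = 0 where u is specified); weak form: ∫_0^5 u'v' dx = ∫_0^5 (2*sin(2*π*x/5)) v dx for all v ∈ V.

Multiply both sides by a test function v and integrate from 0 to 5:
  ∫_0^5 −u''(x) v(x) dx = ∫_0^5 f(x) v(x) dx.
Integrate the LHS by parts once:
  ∫_0^5 −u'' v dx = −[u'(x) v(x)]_0^5 + ∫_0^5 u'(x) v'(x) dx.
Thus ∫_0^5 u'(x) v'(x) dx = ∫_0^5 f(x) v(x) dx + [u'(x) v(x)]_0^5.
Choose V so that boundary terms are either known or forced to vanish.
Mixed BC: u(0) = 0 (Dirichlet) and u'(5) = 0 (Neumann). Define V = {v ∈ H^1(0, 5) : v(0) = 0}. Then [u' v]_0^5 = u'(5)·v(5) − u'(0)·0 = 0.
Weak formulation: find u (satisfying any essential BC) such that ∫_0^5 u'(x) v'(x) dx = ∫_0^5 f v dx for all v ∈ V (Dirichlet at 0 absorbed into V; the Neumann datum at x = 5 is zero, so no boundary term remains).
Substituting f(x) = 2*sin(2*π*x/5), the right-hand side is ∫_0^5 (2*sin(2*π*x/5)) v dx.


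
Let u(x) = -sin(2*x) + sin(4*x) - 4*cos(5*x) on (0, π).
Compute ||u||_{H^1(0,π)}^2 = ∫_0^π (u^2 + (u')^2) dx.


||u||_{H^1(0,π)}^2 = 9152/63 + 219*π

u'(x) = 20*sin(5*x) - 2*cos(2*x) + 4*cos(4*x).
Expand u² and (u')² and integrate term by term on (0, π), using: for integers n ≥ 1, ∫_0^π sin²(nx) dx = ∫_0^π cos²(nx) dx = π/2; for n ≠ n', ∫_0^π sin(nx)sin(n'x) dx = ∫_0^π cos(nx)cos(n'x) dx = 0; and by product-to-sum, ∫_0^π sin(nx)cos(n'x) dx = ½∫_0^π [sin((n+n')x) + sin((n−n')x)] dx, which is 0 when n+n' is even and 2n/(n²−n'²) when n+n' is odd (it need not vanish on (0, π)).
  u² squared terms: (-1)²·∫sin(2x)² dx = 1·π/2 = π/2;  (-4)²·∫cos(5x)² dx = 16·π/2 = 8*π;  (1)²·∫sin(4x)² dx = 1·π/2 = π/2.
  u² cross terms: 2·(-1)·(-4)·∫sin(2x)·cos(5x) dx = 8·(-4/21) = -32/21;  2·(-1)·(1)·∫sin(2x)·sin(4x) dx = -2·(0) = 0;  2·(-4)·(1)·∫cos(5x)·sin(4x) dx = -8·(-8/9) = 64/9.
  So ∫_0^π u² dx = π/2 + 8*π + π/2 − 32/21 + 0 + 64/9 = 352/63 + 9*π.
  (u')² squared terms: (-2)²·∫cos(2x)² dx = 4·π/2 = 2*π;  (4)²·∫cos(4x)² dx = 16·π/2 = 8*π;  (20)²·∫sin(5x)² dx = 400·π/2 = 200*π.
  (u')² cross terms: 2·(-2)·(4)·∫cos(2x)·cos(4x) dx = -16·(0) = 0;  2·(-2)·(20)·∫cos(2x)·sin(5x) dx = -80·(10/21) = -800/21;  2·(4)·(20)·∫cos(4x)·sin(5x) dx = 160·(10/9) = 1600/9.
  So ∫_0^π (u')² dx = 2*π + 8*π + 200*π + 0 − 800/21 + 1600/9 = 8800/63 + 210*π.
||u||_{H^1}^2 = (352/63 + 9*π) + (8800/63 + 210*π) = 9152/63 + 219*π.


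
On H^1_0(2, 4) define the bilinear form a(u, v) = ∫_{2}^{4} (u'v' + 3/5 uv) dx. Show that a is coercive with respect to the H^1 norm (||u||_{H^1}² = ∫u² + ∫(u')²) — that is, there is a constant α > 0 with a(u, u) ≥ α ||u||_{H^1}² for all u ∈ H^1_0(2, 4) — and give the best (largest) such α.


α = (12/5 + π^2)/(4 + π^2)

Coercivity of a(·,·) on H^1_0(2, 4) means a(u, u) ≥ α ||u||_{H^1}² for every u ∈ H^1_0.
The interval has length L = 2, and Poincaré/coercivity depend only on L. Here a(u, u) = ∫(u')² + (3/5)·∫u².
Here 0 < c = 3/5 < 1. The condition a(u,u) ≥ α||u||_{H^1}² reads (1−α)∫(u')² ≥ (α−c)∫u². Any admissible α is ≤ 1 (rapidly oscillating u have ∫u²/∫(u')² → 0), and α = 1 would force 0 ≥ (1−c)∫u², impossible since c < 1; so 1−α > 0. By the sharp Poincaré inequality on H^1_0 of an interval of length L, ∫(u')² ≥ (π/L)²∫u² with equality for the first sine mode sin(π(x−x₀)/L) (x₀ the left endpoint), so the inequality holds for all u iff (1−α)(π/L)² ≥ α − c, i.e. α ≤ ((π/L)² + c)/((π/L)² + 1) = (1 + c(L/π)²)/(1 + (L/π)²). With (π/L)² = π^2/4 and c = 3/5, the largest admissible constant is α = ((π/L)² + c)/((π/L)² + 1).
Simplifying, α = (12/5 + π^2)/(4 + π^2).
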